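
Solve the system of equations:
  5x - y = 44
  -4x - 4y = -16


Using Cramer's rule:
Determinant D = (5)(-4) - (-4)(-1) = -20 - 4 = -24
Dx = (44)(-4) - (-16)(-1) = -176 - 16 = -192
Dy = (5)(-16) - (-4)(44) = -80 + 176 = 96
x = Dx/D = -192/-24 = 8
y = Dy/D = 96/-24 = -4

x = 8, y = -4


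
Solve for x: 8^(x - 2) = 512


Express both sides with the same base.
512 = 8^3
Since the bases match, equate exponents: x - 2 = 3
So x = 3 - (-2) = 5

x = 5


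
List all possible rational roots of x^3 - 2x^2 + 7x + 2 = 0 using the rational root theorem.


Rational root theorem: possible roots are ±p/q where:
  p divides the constant term (2): p ∈ {1, 2}
  q divides the leading coefficient (1): q ∈ {1}

All possible rational roots: -2, -1, 1, 2

-2, -1, 1, 2


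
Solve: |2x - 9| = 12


An absolute value equation |expr| = 12 gives two cases:
Case 1: 2x - 9 = 12
  2x = 21, so x = 21/2
Case 2: 2x - 9 = -12
  2x = -3, so x = -3/2

x = -3/2, x = 21/2


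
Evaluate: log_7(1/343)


We need the exponent such that 7^? = 1/343
7^(-3) = 1/7^3 = 1/343
Therefore log_7(1/343) = -3

-3


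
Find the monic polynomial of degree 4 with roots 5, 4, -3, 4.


A monic polynomial with roots 5, 4, -3, 4 is:
p(x) = (x - 5)(x - 4)(x + 3)(x - 4)
After multiplying by (x - 5): x - 5
After multiplying by (x - 4): x^2 - 9x + 20
After multiplying by (x + 3): x^3 - 6x^2 - 7x + 60
After multiplying by (x - 4): x^4 - 10x^3 + 17x^2 + 88x - 240

x^4 - 10x^3 + 17x^2 + 88x - 240


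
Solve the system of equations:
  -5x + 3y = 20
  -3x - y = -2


Using Cramer's rule:
Determinant D = (-5)(-1) - (-3)(3) = 5 + 9 = 14
Dx = (20)(-1) - (-2)(3) = -20 + 6 = -14
Dy = (-5)(-2) - (-3)(20) = 10 + 60 = 70
x = Dx/D = -14/14 = -1
y = Dy/D = 70/14 = 5

x = -1, y = 5


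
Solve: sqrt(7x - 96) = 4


Square both sides: 7x - 96 = 4^2 = 16
7x = 16 + 96 = 112
x = 16
Check: sqrt(7*16 - 96) = sqrt(16) = 4 ✓

x = 16


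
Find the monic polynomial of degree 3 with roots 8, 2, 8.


A monic polynomial with roots 8, 2, 8 is:
p(x) = (x - 8)(x - 2)(x - 8)
After multiplying by (x - 8): x - 8
After multiplying by (x - 2): x^2 - 10x + 16
After multiplying by (x - 8): x^3 - 18x^2 + 96x - 128

x^3 - 18x^2 + 96x - 128


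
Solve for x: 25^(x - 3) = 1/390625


Express both sides with the same base.
1/390625 = 25^(-4)
Since the bases match, equate exponents: x - 3 = -4
So x = -4 - (-3) = -1

x = -1


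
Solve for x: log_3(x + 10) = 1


Convert to exponential form: x + 10 = 3^1 = 3
x = 3 - 10 = -7
Check: log_3(-7 + 10) = log_3(3) = log_3(3) = 1 ✓

x = -7


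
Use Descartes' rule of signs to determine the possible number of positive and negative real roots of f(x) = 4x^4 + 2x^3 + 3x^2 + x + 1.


Descartes' rule of signs:

For positive roots, count sign changes in f(x) = 4x^4 + 2x^3 + 3x^2 + x + 1:
Signs of coefficients: +, +, +, +, +
Number of sign changes: 0
Possible positive real roots: 0

For negative roots, examine f(-x) = 4x^4 - 2x^3 + 3x^2 - x + 1:
Signs of coefficients: +, -, +, -, +
Number of sign changes: 4
Possible negative real roots: 4, 2, 0

Positive roots: 0; Negative roots: 4 or 2 or 0


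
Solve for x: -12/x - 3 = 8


Subtract -3 from both sides: -12/x = 11
Multiply both sides by x: -12 = 11 * x
Divide by 11: x = -12/11

x = -12/11


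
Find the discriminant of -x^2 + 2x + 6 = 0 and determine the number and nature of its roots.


For ax^2 + bx + c = 0, discriminant D = b^2 - 4ac
Here a = -1, b = 2, c = 6
D = (2)^2 - 4(-1)(6) = 4 + 24 = 28

D = 28 > 0 but not a perfect square
The equation has 2 distinct real irrational roots.

Discriminant = 28, 2 distinct real irrational roots


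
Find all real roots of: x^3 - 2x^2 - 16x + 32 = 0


Let p(x) = x^3 - 2x^2 - 16x + 32. By the rational root theorem (leading coefficient 1), any rational root is an integer divisor of 32: try ±1, ±2, ... in turn.
Test x = 1: value = 15 ≠ 0.
Test x = -1: value = 45 ≠ 0.
Test x = 2: value = 0 ✓, so (x - 2) is a factor.
Synthetic division by (x - 2): bring down 1; 1(2) - 2 = 0; 0(2) - 16 = -16; (-16)(2) + 32 = 0 → quotient x^2 - 16, remainder 0.
Solve the quadratic x^2 - 16 = 0: discriminant = 0^2 - 4(1)(-16) = 0 + 64 = 64.
sqrt(64) = 8, so x = (0 ± 8)/2: x = 4 or x = -4.

x = -4, x = 2, x = 4


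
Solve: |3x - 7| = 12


An absolute value equation |expr| = 12 gives two cases:
Case 1: 3x - 7 = 12
  3x = 19, so x = 19/3
Case 2: 3x - 7 = -12
  3x = -5, so x = -5/3

x = -5/3, x = 19/3


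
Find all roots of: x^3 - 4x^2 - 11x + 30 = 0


Let p(x) = x^3 - 4x^2 - 11x + 30. By the rational root theorem (leading coefficient 1), any rational root is an integer divisor of 30: try ±1, ±2, ... in turn.
Test x = 1: value = 16 ≠ 0.
Test x = -1: value = 36 ≠ 0.
Test x = 2: value = 0 ✓, so (x - 2) is a factor.
Synthetic division by (x - 2): bring down 1; 1(2) - 4 = -2; (-2)(2) - 11 = -15; (-15)(2) + 30 = 0 → quotient x^2 - 2x - 15, remainder 0.
Solve the quadratic x^2 - 2x - 15 = 0: discriminant = (-2)^2 - 4(1)(-15) = 4 + 60 = 64.
sqrt(64) = 8, so x = (2 ± 8)/2: x = 5 or x = -3.
Collecting all roots found:

x = -3, x = 2, x = 5


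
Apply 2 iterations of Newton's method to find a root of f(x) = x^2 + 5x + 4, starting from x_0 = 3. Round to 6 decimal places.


Newton's method: x_(n+1) = x_n - f(x_n)/f'(x_n)
f(x) = x^2 + 5x + 4
f'(x) = 2x + 5

Iteration 1:
  f(3.000000) = 28.000000
  f'(3.000000) = 11.000000
  x_1 = 3.000000 - (28.000000)/(11.000000) = 0.454545

Iteration 2:
  f(0.454545) = 6.479339
  f'(0.454545) = 5.909091
  x_2 = 0.454545 - (6.479339)/(5.909091) = -0.641958

x_2 = -0.641958


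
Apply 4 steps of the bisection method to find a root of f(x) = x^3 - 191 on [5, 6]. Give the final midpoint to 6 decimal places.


f(x) = x^3 - 191
f(5) = -66 < 0
f(6) = 25 > 0

Step 1: midpoint = (5.000000 + 6.000000)/2 = 5.500000
  f(5.500000) = -24.625000
  f(mid) < 0, so root is in [5.500000, 6.000000]

Step 2: midpoint = (5.500000 + 6.000000)/2 = 5.750000
  f(5.750000) = -0.890625
  f(mid) < 0, so root is in [5.750000, 6.000000]

Step 3: midpoint = (5.750000 + 6.000000)/2 = 5.875000
  f(5.875000) = 11.779297
  f(mid) > 0, so root is in [5.750000, 5.875000]

Step 4: midpoint = (5.750000 + 5.875000)/2 = 5.812500
  f(5.812500) = 5.376221
  f(mid) > 0, so root is in [5.750000, 5.812500]

midpoint = 5.812500


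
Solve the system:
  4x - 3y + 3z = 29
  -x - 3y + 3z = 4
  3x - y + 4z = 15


Using Cramer's rule. Expand each determinant along the first row.
D  = 4*[(-3)*4 - 3*(-1)] - (-3)*[(-1)*4 - 3*3] + 3*[(-1)*(-1) - (-3)*3]
  = 4*(-9) - (-3)*(-13) + 3*(10) = -45
Dx = 29*[(-3)*4 - 3*(-1)] - (-3)*[4*4 - 3*15] + 3*[4*(-1) - (-3)*15]
  = 29*(-9) - (-3)*(-29) + 3*(41) = -225
Dy = 4*[4*4 - 3*15] - 29*[(-1)*4 - 3*3] + 3*[(-1)*15 - 4*3]
  = 4*(-29) - 29*(-13) + 3*(-27) = 180
Dz = 4*[(-3)*15 - 4*(-1)] - (-3)*[(-1)*15 - 4*3] + 29*[(-1)*(-1) - (-3)*3]
  = 4*(-41) - (-3)*(-27) + 29*(10) = 45
x = Dx/D = -225/-45 = 5, y = Dy/D = 180/-45 = -4, z = Dz/D = 45/-45 = -1
Check eq1: (4)(5) + (-3)(-4) + (3)(-1) = 29 = 29 ✓
Check eq2: (-1)(5) + (-3)(-4) + (3)(-1) = 4 = 4 ✓
Check eq3: (3)(5) + (-1)(-4) + (4)(-1) = 15 = 15 ✓

x = 5, y = -4, z = -1


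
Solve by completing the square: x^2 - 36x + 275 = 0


Start: x^2 - 36x + 275 = 0
Move constant: x^2 - 36x = -275
Half of -36 is -18, squared is 324
Add 324 to both sides: x^2 - 36x + 324 = 49
(x - 18)^2 = 49
x - 18 = ±7
x = 18 + 7 = 25 or x = 18 - 7 = 11

x = 11, x = 25


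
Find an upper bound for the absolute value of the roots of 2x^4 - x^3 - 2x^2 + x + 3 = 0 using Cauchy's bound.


Cauchy's bound: all roots r satisfy |r| <= 1 + max(|a_i/a_n|) for i = 0,...,n-1
where a_n is the leading coefficient.

Coefficients: [2, -1, -2, 1, 3]
Leading coefficient a_n = 2
Ratios |a_i/a_n|: 1/2, 1, 1/2, 3/2
Maximum ratio: 3/2
Cauchy's bound: |r| <= 1 + 3/2 = 5/2

Upper bound = 5/2


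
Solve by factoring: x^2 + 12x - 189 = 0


We need two numbers that multiply to -189 and add to 12.
Those numbers are -9 and 21 (since (-9) * 21 = -189 and (-9) + 21 = 12).
So x^2 + 12x - 189 = (x - 9)(x + 21) = 0
Setting each factor to zero: x = 9 or x = -21

x = -21, x = 9


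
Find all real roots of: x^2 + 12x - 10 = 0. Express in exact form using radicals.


Using the quadratic formula: x = (-b ± sqrt(b^2 - 4ac)) / (2a)
Here a = 1, b = 12, c = -10
Discriminant = b^2 - 4ac = 12^2 - 4(1)(-10) = 144 + 40 = 184
Since discriminant = 184 > 0, there are two real roots.
x = (-12 ± 2*sqrt(46)) / 2
Simplifying: x = -6 ± sqrt(46)
Numerically: x ≈ 0.7823 or x ≈ -12.7823

x = -6 + sqrt(46) or x = -6 - sqrt(46)


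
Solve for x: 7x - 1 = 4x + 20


Starting with: 7x - 1 = 4x + 20
Move all x terms to left: (7 - 4)x = 20 + 1
Simplify: 3x = 21
Divide both sides by 3: x = 7

x = 7


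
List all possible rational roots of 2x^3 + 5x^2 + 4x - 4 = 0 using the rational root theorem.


Rational root theorem: possible roots are ±p/q where:
  p divides the constant term (-4): p ∈ {1, 2, 4}
  q divides the leading coefficient (2): q ∈ {1, 2}

All possible rational roots: -4, -2, -1, -1/2, 1/2, 1, 2, 4

-4, -2, -1, -1/2, 1/2, 1, 2, 4


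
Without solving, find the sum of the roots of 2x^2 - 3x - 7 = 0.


By Vieta's formulas for ax^2 + bx + c = 0:
  Sum of roots = -b/a
  Product of roots = c/a

Here a = 2, b = -3, c = -7
Sum = -(-3)/2 = 3/2
Product = -7/2 = -7/2

Sum = 3/2


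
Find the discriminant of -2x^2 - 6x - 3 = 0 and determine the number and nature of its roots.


For ax^2 + bx + c = 0, discriminant D = b^2 - 4ac
Here a = -2, b = -6, c = -3
D = (-6)^2 - 4(-2)(-3) = 36 - 24 = 12

D = 12 > 0 but not a perfect square
The equation has 2 distinct real irrational roots.

Discriminant = 12, 2 distinct real irrational roots


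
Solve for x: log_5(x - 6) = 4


Convert to exponential form: x - 6 = 5^4 = 625
x = 625 + 6 = 631
Check: log_5(631 - 6) = log_5(625) = log_5(625) = 4 ✓

x = 631


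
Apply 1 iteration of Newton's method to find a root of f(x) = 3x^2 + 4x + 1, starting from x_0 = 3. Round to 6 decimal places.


Newton's method: x_(n+1) = x_n - f(x_n)/f'(x_n)
f(x) = 3x^2 + 4x + 1
f'(x) = 6x + 4

Iteration 1:
  f(3.000000) = 40.000000
  f'(3.000000) = 22.000000
  x_1 = 3.000000 - (40.000000)/(22.000000) = 1.181818

x_1 = 1.181818


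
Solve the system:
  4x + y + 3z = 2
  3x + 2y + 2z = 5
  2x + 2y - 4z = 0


Using Cramer's rule. Expand each determinant along the first row.
D  = 4*[2*(-4) - 2*2] - 1*[3*(-4) - 2*2] + 3*[3*2 - 2*2]
  = 4*(-12) - 1*(-16) + 3*(2) = -26
Dx = 2*[2*(-4) - 2*2] - 1*[5*(-4) - 2*0] + 3*[5*2 - 2*0]
  = 2*(-12) - 1*(-20) + 3*(10) = 26
Dy = 4*[5*(-4) - 2*0] - 2*[3*(-4) - 2*2] + 3*[3*0 - 5*2]
  = 4*(-20) - 2*(-16) + 3*(-10) = -78
Dz = 4*[2*0 - 5*2] - 1*[3*0 - 5*2] + 2*[3*2 - 2*2]
  = 4*(-10) - 1*(-10) + 2*(2) = -26
x = Dx/D = 26/-26 = -1, y = Dy/D = -78/-26 = 3, z = Dz/D = -26/-26 = 1
Check eq1: (4)(-1) + (1)(3) + (3)(1) = 2 = 2 ✓
Check eq2: (3)(-1) + (2)(3) + (2)(1) = 5 = 5 ✓
Check eq3: (2)(-1) + (2)(3) + (-4)(1) = 0 = 0 ✓

x = -1, y = 3, z = 1


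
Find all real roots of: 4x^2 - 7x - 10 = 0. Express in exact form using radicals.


Using the quadratic formula: x = (-b ± sqrt(b^2 - 4ac)) / (2a)
Here a = 4, b = -7, c = -10
Discriminant = b^2 - 4ac = (-7)^2 - 4(4)(-10) = 49 + 160 = 209
Since discriminant = 209 > 0, there are two real roots.
x = (7 ± sqrt(209)) / 8
Numerically: x ≈ 2.6821 or x ≈ -0.9321

x = (7 + sqrt(209)) / 8 or x = (7 - sqrt(209)) / 8


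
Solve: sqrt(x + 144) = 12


Square both sides: x + 144 = 12^2 = 144
x = 144 - 144 = 0
x = 0
Check: sqrt(1*0 + 144) = sqrt(144) = 12 ✓

x = 0


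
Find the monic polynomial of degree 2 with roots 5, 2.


A monic polynomial with roots 5, 2 is:
p(x) = (x - 5)(x - 2)
After multiplying by (x - 5): x - 5
After multiplying by (x - 2): x^2 - 7x + 10

x^2 - 7x + 10


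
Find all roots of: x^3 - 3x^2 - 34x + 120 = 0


Let p(x) = x^3 - 3x^2 - 34x + 120. By the rational root theorem (leading coefficient 1), any rational root is an integer divisor of 120: try ±1, ±2, ... in turn.
Test x = 1: value = 84 ≠ 0.
Test x = -1: value = 150 ≠ 0.
Test x = 2: value = 48 ≠ 0.
Test x = -2: value = 168 ≠ 0.
Test x = 3: value = 18 ≠ 0.
Test x = -3: value = 168 ≠ 0.
Test x = 4: value = 0 ✓, so (x - 4) is a factor.
Synthetic division by (x - 4): bring down 1; 1(4) - 3 = 1; 1(4) - 34 = -30; (-30)(4) + 120 = 0 → quotient x^2 + x - 30, remainder 0.
Solve the quadratic x^2 + x - 30 = 0: discriminant = 1^2 - 4(1)(-30) = 1 + 120 = 121.
sqrt(121) = 11, so x = (-1 ± 11)/2: x = 5 or x = -6.
Collecting all roots found:

x = -6, x = 4, x = 5


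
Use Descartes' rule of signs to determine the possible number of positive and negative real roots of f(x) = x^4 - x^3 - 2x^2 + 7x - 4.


Descartes' rule of signs:

For positive roots, count sign changes in f(x) = x^4 - x^3 - 2x^2 + 7x - 4:
Signs of coefficients: +, -, -, +, -
Number of sign changes: 3
Possible positive real roots: 3, 1

For negative roots, examine f(-x) = x^4 + x^3 - 2x^2 - 7x - 4:
Signs of coefficients: +, +, -, -, -
Number of sign changes: 1
Possible negative real roots: 1

Positive roots: 3 or 1; Negative roots: 1


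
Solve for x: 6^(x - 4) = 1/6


Express both sides with the same base.
1/6 = 6^(-1)
Since the bases match, equate exponents: x - 4 = -1
So x = -1 - (-4) = 3

x = 3


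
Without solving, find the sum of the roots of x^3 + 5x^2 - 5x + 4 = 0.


By Vieta's formulas for x^3 + bx^2 + cx + d = 0:
  r1 + r2 + r3 = -b/a = -5
  r1*r2 + r1*r3 + r2*r3 = c/a = -5
  r1*r2*r3 = -d/a = -4


Sum = -5


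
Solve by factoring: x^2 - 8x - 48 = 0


We need two numbers that multiply to -48 and add to -8.
Those numbers are -12 and 4 (since (-12) * 4 = -48 and (-12) + 4 = -8).
So x^2 - 8x - 48 = (x - 12)(x + 4) = 0
Setting each factor to zero: x = 12 or x = -4

x = -4, x = 12


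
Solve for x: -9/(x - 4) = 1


Multiply both sides by (x - 4): -9 = 1(x - 4)
Distribute: -9 = x - 4
x = -9 + 4 = -5
x = -5

x = -5


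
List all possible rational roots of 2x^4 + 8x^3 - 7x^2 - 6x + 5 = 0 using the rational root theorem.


Rational root theorem: possible roots are ±p/q where:
  p divides the constant term (5): p ∈ {1, 5}
  q divides the leading coefficient (2): q ∈ {1, 2}

All possible rational roots: -5, -5/2, -1, -1/2, 1/2, 1, 5/2, 5

-5, -5/2, -1, -1/2, 1/2, 1, 5/2, 5


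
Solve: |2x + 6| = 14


An absolute value equation |expr| = 14 gives two cases:
Case 1: 2x + 6 = 14
  2x = 8, so x = 4
Case 2: 2x + 6 = -14
  2x = -20, so x = -10

x = -10, x = 4


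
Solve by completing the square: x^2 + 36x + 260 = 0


Start: x^2 + 36x + 260 = 0
Move constant: x^2 + 36x = -260
Half of 36 is 18, squared is 324
Add 324 to both sides: x^2 + 36x + 324 = 64
(x + 18)^2 = 64
x + 18 = ±8
x = -18 + 8 = -10 or x = -18 - 8 = -26

x = -26, x = -10


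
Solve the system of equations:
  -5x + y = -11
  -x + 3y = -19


Using Cramer's rule:
Determinant D = (-5)(3) - (-1)(1) = -15 + 1 = -14
Dx = (-11)(3) - (-19)(1) = -33 + 19 = -14
Dy = (-5)(-19) - (-1)(-11) = 95 - 11 = 84
x = Dx/D = -14/-14 = 1
y = Dy/D = 84/-14 = -6

x = 1, y = -6


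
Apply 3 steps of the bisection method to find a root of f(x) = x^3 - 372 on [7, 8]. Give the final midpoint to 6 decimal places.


f(x) = x^3 - 372
f(7) = -29 < 0
f(8) = 140 > 0

Step 1: midpoint = (7.000000 + 8.000000)/2 = 7.500000
  f(7.500000) = 49.875000
  f(mid) > 0, so root is in [7.000000, 7.500000]

Step 2: midpoint = (7.000000 + 7.500000)/2 = 7.250000
  f(7.250000) = 9.078125
  f(mid) > 0, so root is in [7.000000, 7.250000]

Step 3: midpoint = (7.000000 + 7.250000)/2 = 7.125000
  f(7.125000) = -10.294922
  f(mid) < 0, so root is in [7.125000, 7.250000]

midpoint = 7.125000


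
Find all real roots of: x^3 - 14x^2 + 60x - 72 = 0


Let p(x) = x^3 - 14x^2 + 60x - 72. By the rational root theorem (leading coefficient 1), any rational root is an integer divisor of 72: try ±1, ±2, ... in turn.
Test x = 1: value = -25 ≠ 0.
Test x = -1: value = -147 ≠ 0.
Test x = 2: value = 0 ✓, so (x - 2) is a factor.
Synthetic division by (x - 2): bring down 1; 1(2) - 14 = -12; (-12)(2) + 60 = 36; 36(2) - 72 = 0 → quotient x^2 - 12x + 36, remainder 0.
Solve the quadratic x^2 - 12x + 36 = 0: discriminant = (-12)^2 - 4(1)(36) = 144 - 144 = 0.
Discriminant = 0, so a double root: x = 12/2 = 6.

x = 2, x = 6 (multiplicity 2)


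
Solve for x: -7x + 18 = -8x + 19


Starting with: -7x + 18 = -8x + 19
Move all x terms to left: (-7 + 8)x = 19 - 18
Simplify: x = 1
Divide both sides by 1: x = 1

x = 1


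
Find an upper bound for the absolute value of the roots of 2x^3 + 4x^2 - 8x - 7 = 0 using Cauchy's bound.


Cauchy's bound: all roots r satisfy |r| <= 1 + max(|a_i/a_n|) for i = 0,...,n-1
where a_n is the leading coefficient.

Coefficients: [2, 4, -8, -7]
Leading coefficient a_n = 2
Ratios |a_i/a_n|: 2, 4, 7/2
Maximum ratio: 4
Cauchy's bound: |r| <= 1 + 4 = 5

Upper bound = 5


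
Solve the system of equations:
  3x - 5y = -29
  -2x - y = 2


Using Cramer's rule:
Determinant D = (3)(-1) - (-2)(-5) = -3 - 10 = -13
Dx = (-29)(-1) - (2)(-5) = 29 + 10 = 39
Dy = (3)(2) - (-2)(-29) = 6 - 58 = -52
x = Dx/D = 39/-13 = -3
y = Dy/D = -52/-13 = 4

x = -3, y = 4


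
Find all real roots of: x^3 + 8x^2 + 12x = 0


The constant term is 0, so x = 0 is a root. Factor out x:
  x(x^2 + 8x + 12) = 0
Solve the quadratic x^2 + 8x + 12 = 0: discriminant = 8^2 - 4(1)(12) = 64 - 48 = 16.
sqrt(16) = 4, so x = (-8 ± 4)/2: x = -2 or x = -6.

x = -6, x = -2, x = 0


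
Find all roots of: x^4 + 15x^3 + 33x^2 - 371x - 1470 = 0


Let p(x) = x^4 + 15x^3 + 33x^2 - 371x - 1470. By the rational root theorem (leading coefficient 1), any rational root is an integer divisor of 1470: try ±1, ±2, ... in turn.
Test x = 1: value = -1792 ≠ 0.
Test x = -1: value = -1080 ≠ 0.
Test x = 2: value = -1944 ≠ 0.
Test x = -2: value = -700 ≠ 0.
Test x = 3: value = -1800 ≠ 0.
Test x = -3: value = -384 ≠ 0.
Test x = 5: value = 0 ✓, so (x - 5) is a factor.
Synthetic division by (x - 5): bring down 1; 1(5) + 15 = 20; 20(5) + 33 = 133; 133(5) - 371 = 294; 294(5) - 1470 = 0 → quotient x^3 + 20x^2 + 133x + 294, remainder 0.
Continue with the quotient x^3 + 20x^2 + 133x + 294 (candidates must divide 294).
Test x = 6: value = 2028 ≠ 0.
Test x = -6: value = 0 ✓, so (x + 6) is a factor.
Synthetic division by (x + 6): bring down 1; 1(-6) + 20 = 14; 14(-6) + 133 = 49; 49(-6) + 294 = 0 → quotient x^2 + 14x + 49, remainder 0.
Solve the quadratic x^2 + 14x + 49 = 0: discriminant = 14^2 - 4(1)(49) = 196 - 196 = 0.
Discriminant = 0, so a double root: x = -14/2 = -7.
Collecting all roots found:

x = -7 (multiplicity 2), x = -6, x = 5


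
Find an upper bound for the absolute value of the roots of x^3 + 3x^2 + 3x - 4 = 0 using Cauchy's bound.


Cauchy's bound: all roots r satisfy |r| <= 1 + max(|a_i/a_n|) for i = 0,...,n-1
where a_n is the leading coefficient.

Coefficients: [1, 3, 3, -4]
Leading coefficient a_n = 1
Ratios |a_i/a_n|: 3, 3, 4
Maximum ratio: 4
Cauchy's bound: |r| <= 1 + 4 = 5

Upper bound = 5


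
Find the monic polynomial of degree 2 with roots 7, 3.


A monic polynomial with roots 7, 3 is:
p(x) = (x - 7)(x - 3)
After multiplying by (x - 7): x - 7
After multiplying by (x - 3): x^2 - 10x + 21

x^2 - 10x + 21


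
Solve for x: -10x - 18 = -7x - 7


Starting with: -10x - 18 = -7x - 7
Move all x terms to left: (-10 + 7)x = -7 + 18
Simplify: -3x = 11
Divide both sides by -3: x = -11/3

x = -11/3


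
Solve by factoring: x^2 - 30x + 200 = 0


We need two numbers that multiply to 200 and add to -30.
Those numbers are -10 and -20 (since (-10) * (-20) = 200 and (-10) + (-20) = -30).
So x^2 - 30x + 200 = (x - 10)(x - 20) = 0
Setting each factor to zero: x = 10 or x = 20

x = 10, x = 20


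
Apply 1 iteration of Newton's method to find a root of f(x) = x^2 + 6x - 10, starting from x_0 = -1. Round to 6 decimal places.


Newton's method: x_(n+1) = x_n - f(x_n)/f'(x_n)
f(x) = x^2 + 6x - 10
f'(x) = 2x + 6

Iteration 1:
  f(-1.000000) = -15.000000
  f'(-1.000000) = 4.000000
  x_1 = -1.000000 - (-15.000000)/(4.000000) = 2.750000

x_1 = 2.750000


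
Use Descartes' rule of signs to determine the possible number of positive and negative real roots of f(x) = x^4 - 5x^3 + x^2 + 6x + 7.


Descartes' rule of signs:

For positive roots, count sign changes in f(x) = x^4 - 5x^3 + x^2 + 6x + 7:
Signs of coefficients: +, -, +, +, +
Number of sign changes: 2
Possible positive real roots: 2, 0

For negative roots, examine f(-x) = x^4 + 5x^3 + x^2 - 6x + 7:
Signs of coefficients: +, +, +, -, +
Number of sign changes: 2
Possible negative real roots: 2, 0

Positive roots: 2 or 0; Negative roots: 2 or 0


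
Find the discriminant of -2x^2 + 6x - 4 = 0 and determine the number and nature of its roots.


For ax^2 + bx + c = 0, discriminant D = b^2 - 4ac
Here a = -2, b = 6, c = -4
D = (6)^2 - 4(-2)(-4) = 36 - 32 = 4

D = 4 > 0 and is a perfect square (sqrt = 2)
The equation has 2 distinct real rational roots.

Discriminant = 4, 2 distinct real rational roots


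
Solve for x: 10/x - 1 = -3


Subtract -1 from both sides: 10/x = -2
Multiply both sides by x: 10 = -2 * x
Divide by -2: x = -5

x = -5


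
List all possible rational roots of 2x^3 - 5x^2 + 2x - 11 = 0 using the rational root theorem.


Rational root theorem: possible roots are ±p/q where:
  p divides the constant term (-11): p ∈ {1, 11}
  q divides the leading coefficient (2): q ∈ {1, 2}

All possible rational roots: -11, -11/2, -1, -1/2, 1/2, 1, 11/2, 11

-11, -11/2, -1, -1/2, 1/2, 1, 11/2, 11


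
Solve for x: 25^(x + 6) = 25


Express both sides with the same base.
25 = 25^1
Since the bases match, equate exponents: x + 6 = 1
So x = 1 - (6) = -5

x = -5


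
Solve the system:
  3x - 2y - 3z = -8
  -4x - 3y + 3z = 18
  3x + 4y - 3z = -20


Using Cramer's rule. Expand each determinant along the first row.
D  = 3*[(-3)*(-3) - 3*4] - (-2)*[(-4)*(-3) - 3*3] + (-3)*[(-4)*4 - (-3)*3]
  = 3*(-3) - (-2)*(3) + (-3)*(-7) = 18
Dx = (-8)*[(-3)*(-3) - 3*4] - (-2)*[18*(-3) - 3*(-20)] + (-3)*[18*4 - (-3)*(-20)]
  = (-8)*(-3) - (-2)*(6) + (-3)*(12) = 0
Dy = 3*[18*(-3) - 3*(-20)] - (-8)*[(-4)*(-3) - 3*3] + (-3)*[(-4)*(-20) - 18*3]
  = 3*(6) - (-8)*(3) + (-3)*(26) = -36
Dz = 3*[(-3)*(-20) - 18*4] - (-2)*[(-4)*(-20) - 18*3] + (-8)*[(-4)*4 - (-3)*3]
  = 3*(-12) - (-2)*(26) + (-8)*(-7) = 72
x = Dx/D = 0/18 = 0, y = Dy/D = -36/18 = -2, z = Dz/D = 72/18 = 4
Check eq1: (3)(0) + (-2)(-2) + (-3)(4) = -8 = -8 ✓
Check eq2: (-4)(0) + (-3)(-2) + (3)(4) = 18 = 18 ✓
Check eq3: (3)(0) + (4)(-2) + (-3)(4) = -20 = -20 ✓

x = 0, y = -2, z = 4


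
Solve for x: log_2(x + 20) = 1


Convert to exponential form: x + 20 = 2^1 = 2
x = 2 - 20 = -18
Check: log_2(-18 + 20) = log_2(2) = log_2(2) = 1 ✓

x = -18


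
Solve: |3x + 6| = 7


An absolute value equation |expr| = 7 gives two cases:
Case 1: 3x + 6 = 7
  3x = 1, so x = 1/3
Case 2: 3x + 6 = -7
  3x = -13, so x = -13/3

x = -13/3, x = 1/3


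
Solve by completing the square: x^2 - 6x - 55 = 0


Start: x^2 - 6x - 55 = 0
Move constant: x^2 - 6x = 55
Half of -6 is -3, squared is 9
Add 9 to both sides: x^2 - 6x + 9 = 64
(x - 3)^2 = 64
x - 3 = ±8
x = 3 + 8 = 11 or x = 3 - 8 = -5

x = -5, x = 11


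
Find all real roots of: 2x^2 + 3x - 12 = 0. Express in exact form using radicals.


Using the quadratic formula: x = (-b ± sqrt(b^2 - 4ac)) / (2a)
Here a = 2, b = 3, c = -12
Discriminant = b^2 - 4ac = 3^2 - 4(2)(-12) = 9 + 96 = 105
Since discriminant = 105 > 0, there are two real roots.
x = (-3 ± sqrt(105)) / 4
Numerically: x ≈ 1.8117 or x ≈ -3.3117

x = (-3 + sqrt(105)) / 4 or x = (-3 - sqrt(105)) / 4


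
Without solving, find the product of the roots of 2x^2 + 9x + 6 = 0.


By Vieta's formulas for ax^2 + bx + c = 0:
  Sum of roots = -b/a
  Product of roots = c/a

Here a = 2, b = 9, c = 6
Sum = -(9)/2 = -9/2
Product = 6/2 = 3

Product = 3


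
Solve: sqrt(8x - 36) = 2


Square both sides: 8x - 36 = 2^2 = 4
8x = 4 + 36 = 40
x = 5
Check: sqrt(8*5 - 36) = sqrt(4) = 2 ✓

x = 5


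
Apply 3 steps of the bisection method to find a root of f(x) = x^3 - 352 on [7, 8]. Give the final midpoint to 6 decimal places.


f(x) = x^3 - 352
f(7) = -9 < 0
f(8) = 160 > 0

Step 1: midpoint = (7.000000 + 8.000000)/2 = 7.500000
  f(7.500000) = 69.875000
  f(mid) > 0, so root is in [7.000000, 7.500000]

Step 2: midpoint = (7.000000 + 7.500000)/2 = 7.250000
  f(7.250000) = 29.078125
  f(mid) > 0, so root is in [7.000000, 7.250000]

Step 3: midpoint = (7.000000 + 7.250000)/2 = 7.125000
  f(7.125000) = 9.705078
  f(mid) > 0, so root is in [7.000000, 7.125000]

midpoint = 7.125000


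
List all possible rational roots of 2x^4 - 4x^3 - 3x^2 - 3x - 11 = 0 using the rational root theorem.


Rational root theorem: possible roots are ±p/q where:
  p divides the constant term (-11): p ∈ {1, 11}
  q divides the leading coefficient (2): q ∈ {1, 2}

All possible rational roots: -11, -11/2, -1, -1/2, 1/2, 1, 11/2, 11

-11, -11/2, -1, -1/2, 1/2, 1, 11/2, 11


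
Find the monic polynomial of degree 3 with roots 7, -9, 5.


A monic polynomial with roots 7, -9, 5 is:
p(x) = (x - 7)(x + 9)(x - 5)
After multiplying by (x - 7): x - 7
After multiplying by (x + 9): x^2 + 2x - 63
After multiplying by (x - 5): x^3 - 3x^2 - 73x + 315

x^3 - 3x^2 - 73x + 315


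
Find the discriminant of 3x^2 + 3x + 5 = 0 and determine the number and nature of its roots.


For ax^2 + bx + c = 0, discriminant D = b^2 - 4ac
Here a = 3, b = 3, c = 5
D = (3)^2 - 4(3)(5) = 9 - 60 = -51

D = -51 < 0
The equation has no real roots (2 complex conjugate roots).

Discriminant = -51, no real roots (2 complex conjugate roots)


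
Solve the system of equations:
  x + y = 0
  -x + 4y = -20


Using Cramer's rule:
Determinant D = (1)(4) - (-1)(1) = 4 + 1 = 5
Dx = (0)(4) - (-20)(1) = 0 + 20 = 20
Dy = (1)(-20) - (-1)(0) = -20 - 0 = -20
x = Dx/D = 20/5 = 4
y = Dy/D = -20/5 = -4

x = 4, y = -4


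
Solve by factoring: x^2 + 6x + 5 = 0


We need two numbers that multiply to 5 and add to 6.
Those numbers are 1 and 5 (since 1 * 5 = 5 and 1 + 5 = 6).
So x^2 + 6x + 5 = (x + 1)(x + 5) = 0
Setting each factor to zero: x = -1 or x = -5

x = -5, x = -1


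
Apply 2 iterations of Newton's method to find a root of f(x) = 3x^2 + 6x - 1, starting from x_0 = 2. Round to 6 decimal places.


Newton's method: x_(n+1) = x_n - f(x_n)/f'(x_n)
f(x) = 3x^2 + 6x - 1
f'(x) = 6x + 6

Iteration 1:
  f(2.000000) = 23.000000
  f'(2.000000) = 18.000000
  x_1 = 2.000000 - (23.000000)/(18.000000) = 0.722222

Iteration 2:
  f(0.722222) = 4.898148
  f'(0.722222) = 10.333333
  x_2 = 0.722222 - (4.898148)/(10.333333) = 0.248208

x_2 = 0.248208


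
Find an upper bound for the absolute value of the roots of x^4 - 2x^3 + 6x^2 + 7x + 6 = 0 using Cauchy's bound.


Cauchy's bound: all roots r satisfy |r| <= 1 + max(|a_i/a_n|) for i = 0,...,n-1
where a_n is the leading coefficient.

Coefficients: [1, -2, 6, 7, 6]
Leading coefficient a_n = 1
Ratios |a_i/a_n|: 2, 6, 7, 6
Maximum ratio: 7
Cauchy's bound: |r| <= 1 + 7 = 8

Upper bound = 8


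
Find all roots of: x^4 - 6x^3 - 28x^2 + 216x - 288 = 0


Let p(x) = x^4 - 6x^3 - 28x^2 + 216x - 288. By the rational root theorem (leading coefficient 1), any rational root is an integer divisor of 288: try ±1, ±2, ... in turn.
Test x = 1: value = -105 ≠ 0.
Test x = -1: value = -525 ≠ 0.
Test x = 2: value = 0 ✓, so (x - 2) is a factor.
Synthetic division by (x - 2): bring down 1; 1(2) - 6 = -4; (-4)(2) - 28 = -36; (-36)(2) + 216 = 144; 144(2) - 288 = 0 → quotient x^3 - 4x^2 - 36x + 144, remainder 0.
Continue with the quotient x^3 - 4x^2 - 36x + 144 (candidates must divide 144; re-test x = 2 first in case it repeats).
Test x = 2: value = 64 ≠ 0.
Test x = -2: value = 192 ≠ 0.
Test x = 3: value = 27 ≠ 0.
Test x = -3: value = 189 ≠ 0.
Test x = 4: value = 0 ✓, so (x - 4) is a factor.
Synthetic division by (x - 4): bring down 1; 1(4) - 4 = 0; 0(4) - 36 = -36; (-36)(4) + 144 = 0 → quotient x^2 - 36, remainder 0.
Solve the quadratic x^2 - 36 = 0: discriminant = 0^2 - 4(1)(-36) = 0 + 144 = 144.
sqrt(144) = 12, so x = (0 ± 12)/2: x = 6 or x = -6.
Collecting all roots found:

x = -6, x = 2, x = 4, x = 6


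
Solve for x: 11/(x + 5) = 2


Multiply both sides by (x + 5): 11 = 2(x + 5)
Distribute: 11 = 2x + 10
2x = 11 - 10 = 1
x = 1/2

x = 1/2


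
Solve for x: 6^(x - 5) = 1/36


Express both sides with the same base.
1/36 = 6^(-2)
Since the bases match, equate exponents: x - 5 = -2
So x = -2 - (-5) = 3

x = 3


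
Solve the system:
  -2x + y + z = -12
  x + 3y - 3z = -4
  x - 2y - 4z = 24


Using Cramer's rule. Expand each determinant along the first row.
D  = (-2)*[3*(-4) - (-3)*(-2)] - 1*[1*(-4) - (-3)*1] + 1*[1*(-2) - 3*1]
  = (-2)*(-18) - 1*(-1) + 1*(-5) = 32
Dx = (-12)*[3*(-4) - (-3)*(-2)] - 1*[(-4)*(-4) - (-3)*24] + 1*[(-4)*(-2) - 3*24]
  = (-12)*(-18) - 1*(88) + 1*(-64) = 64
Dy = (-2)*[(-4)*(-4) - (-3)*24] - (-12)*[1*(-4) - (-3)*1] + 1*[1*24 - (-4)*1]
  = (-2)*(88) - (-12)*(-1) + 1*(28) = -160
Dz = (-2)*[3*24 - (-4)*(-2)] - 1*[1*24 - (-4)*1] + (-12)*[1*(-2) - 3*1]
  = (-2)*(64) - 1*(28) + (-12)*(-5) = -96
x = Dx/D = 64/32 = 2, y = Dy/D = -160/32 = -5, z = Dz/D = -96/32 = -3
Check eq1: (-2)(2) + (1)(-5) + (1)(-3) = -12 = -12 ✓
Check eq2: (1)(2) + (3)(-5) + (-3)(-3) = -4 = -4 ✓
Check eq3: (1)(2) + (-2)(-5) + (-4)(-3) = 24 = 24 ✓

x = 2, y = -5, z = -3


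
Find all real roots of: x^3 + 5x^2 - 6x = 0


The constant term is 0, so x = 0 is a root. Factor out x:
  x(x^2 + 5x - 6) = 0
Solve the quadratic x^2 + 5x - 6 = 0: discriminant = 5^2 - 4(1)(-6) = 25 + 24 = 49.
sqrt(49) = 7, so x = (-5 ± 7)/2: x = 1 or x = -6.

x = -6, x = 0, x = 1


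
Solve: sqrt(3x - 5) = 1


Square both sides: 3x - 5 = 1^2 = 1
3x = 1 + 5 = 6
x = 2
Check: sqrt(3*2 - 5) = sqrt(1) = 1 ✓

x = 2


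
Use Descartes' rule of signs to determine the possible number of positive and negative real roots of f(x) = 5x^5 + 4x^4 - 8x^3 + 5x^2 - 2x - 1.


Descartes' rule of signs:

For positive roots, count sign changes in f(x) = 5x^5 + 4x^4 - 8x^3 + 5x^2 - 2x - 1:
Signs of coefficients: +, +, -, +, -, -
Number of sign changes: 3
Possible positive real roots: 3, 1

For negative roots, examine f(-x) = -5x^5 + 4x^4 + 8x^3 + 5x^2 + 2x - 1:
Signs of coefficients: -, +, +, +, +, -
Number of sign changes: 2
Possible negative real roots: 2, 0

Positive roots: 3 or 1; Negative roots: 2 or 0


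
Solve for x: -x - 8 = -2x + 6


Starting with: -x - 8 = -2x + 6
Move all x terms to left: (-1 + 2)x = 6 + 8
Simplify: x = 14
Divide both sides by 1: x = 14

x = 14


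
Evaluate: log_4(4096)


We need the exponent such that 4^? = 4096
4^6 = 4096
Therefore log_4(4096) = 6

6


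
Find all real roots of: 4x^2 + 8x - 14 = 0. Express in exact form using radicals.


Using the quadratic formula: x = (-b ± sqrt(b^2 - 4ac)) / (2a)
Here a = 4, b = 8, c = -14
Discriminant = b^2 - 4ac = 8^2 - 4(4)(-14) = 64 + 224 = 288
Since discriminant = 288 > 0, there are two real roots.
x = (-8 ± 12*sqrt(2)) / 8
Simplifying: x = (-2 ± 3*sqrt(2)) / 2
Numerically: x ≈ 1.1213 or x ≈ -3.1213

x = (-2 + 3*sqrt(2)) / 2 or x = (-2 - 3*sqrt(2)) / 2


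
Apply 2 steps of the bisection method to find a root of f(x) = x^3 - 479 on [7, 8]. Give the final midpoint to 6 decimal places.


f(x) = x^3 - 479
f(7) = -136 < 0
f(8) = 33 > 0

Step 1: midpoint = (7.000000 + 8.000000)/2 = 7.500000
  f(7.500000) = -57.125000
  f(mid) < 0, so root is in [7.500000, 8.000000]

Step 2: midpoint = (7.500000 + 8.000000)/2 = 7.750000
  f(7.750000) = -13.515625
  f(mid) < 0, so root is in [7.750000, 8.000000]

midpoint = 7.750000


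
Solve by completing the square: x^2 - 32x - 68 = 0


Start: x^2 - 32x - 68 = 0
Move constant: x^2 - 32x = 68
Half of -32 is -16, squared is 256
Add 256 to both sides: x^2 - 32x + 256 = 324
(x - 16)^2 = 324
x - 16 = ±18
x = 16 + 18 = 34 or x = 16 - 18 = -2

x = -2, x = 34


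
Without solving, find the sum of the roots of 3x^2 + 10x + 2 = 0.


By Vieta's formulas for ax^2 + bx + c = 0:
  Sum of roots = -b/a
  Product of roots = c/a

Here a = 3, b = 10, c = 2
Sum = -(10)/3 = -10/3
Product = 2/3 = 2/3

Sum = -10/3


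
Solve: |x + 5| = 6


An absolute value equation |expr| = 6 gives two cases:
Case 1: x + 5 = 6
  x = 1, so x = 1
Case 2: x + 5 = -6
  x = -11, so x = -11

x = -11, x = 1


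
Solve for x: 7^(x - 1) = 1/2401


Express both sides with the same base.
1/2401 = 7^(-4)
Since the bases match, equate exponents: x - 1 = -4
So x = -4 - (-1) = -3

x = -3


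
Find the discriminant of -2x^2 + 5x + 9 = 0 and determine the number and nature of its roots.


For ax^2 + bx + c = 0, discriminant D = b^2 - 4ac
Here a = -2, b = 5, c = 9
D = (5)^2 - 4(-2)(9) = 25 + 72 = 97

D = 97 > 0 but not a perfect square
The equation has 2 distinct real irrational roots.

Discriminant = 97, 2 distinct real irrational roots


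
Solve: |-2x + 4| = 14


An absolute value equation |expr| = 14 gives two cases:
Case 1: -2x + 4 = 14
  -2x = 10, so x = -5
Case 2: -2x + 4 = -14
  -2x = -18, so x = 9

x = -5, x = 9


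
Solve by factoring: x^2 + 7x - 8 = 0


We need two numbers that multiply to -8 and add to 7.
Those numbers are 8 and -1 (since 8 * (-1) = -8 and 8 + (-1) = 7).
So x^2 + 7x - 8 = (x + 8)(x - 1) = 0
Setting each factor to zero: x = -8 or x = 1

x = -8, x = 1


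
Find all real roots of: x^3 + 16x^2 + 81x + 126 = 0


Let p(x) = x^3 + 16x^2 + 81x + 126. By the rational root theorem (leading coefficient 1), any rational root is an integer divisor of 126: try ±1, ±2, ... in turn.
Test x = 1: value = 224 ≠ 0.
Test x = -1: value = 60 ≠ 0.
Test x = 2: value = 360 ≠ 0.
Test x = -2: value = 20 ≠ 0.
Test x = 3: value = 540 ≠ 0.
Test x = -3: value = 0 ✓, so (x + 3) is a factor.
Synthetic division by (x + 3): bring down 1; 1(-3) + 16 = 13; 13(-3) + 81 = 42; 42(-3) + 126 = 0 → quotient x^2 + 13x + 42, remainder 0.
Solve the quadratic x^2 + 13x + 42 = 0: discriminant = 13^2 - 4(1)(42) = 169 - 168 = 1.
sqrt(1) = 1, so x = (-13 ± 1)/2: x = -6 or x = -7.

x = -7, x = -6, x = -3


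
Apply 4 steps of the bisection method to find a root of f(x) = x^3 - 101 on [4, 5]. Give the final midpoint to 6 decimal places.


f(x) = x^3 - 101
f(4) = -37 < 0
f(5) = 24 > 0

Step 1: midpoint = (4.000000 + 5.000000)/2 = 4.500000
  f(4.500000) = -9.875000
  f(mid) < 0, so root is in [4.500000, 5.000000]

Step 2: midpoint = (4.500000 + 5.000000)/2 = 4.750000
  f(4.750000) = 6.171875
  f(mid) > 0, so root is in [4.500000, 4.750000]

Step 3: midpoint = (4.500000 + 4.750000)/2 = 4.625000
  f(4.625000) = -2.068359
  f(mid) < 0, so root is in [4.625000, 4.750000]

Step 4: midpoint = (4.625000 + 4.750000)/2 = 4.687500
  f(4.687500) = 1.996826
  f(mid) > 0, so root is in [4.625000, 4.687500]

midpoint = 4.687500


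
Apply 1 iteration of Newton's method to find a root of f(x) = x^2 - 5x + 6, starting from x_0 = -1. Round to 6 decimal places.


Newton's method: x_(n+1) = x_n - f(x_n)/f'(x_n)
f(x) = x^2 - 5x + 6
f'(x) = 2x - 5

Iteration 1:
  f(-1.000000) = 12.000000
  f'(-1.000000) = -7.000000
  x_1 = -1.000000 - (12.000000)/(-7.000000) = 0.714286

x_1 = 0.714286


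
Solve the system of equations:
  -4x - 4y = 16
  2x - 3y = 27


Using Cramer's rule:
Determinant D = (-4)(-3) - (2)(-4) = 12 + 8 = 20
Dx = (16)(-3) - (27)(-4) = -48 + 108 = 60
Dy = (-4)(27) - (2)(16) = -108 - 32 = -140
x = Dx/D = 60/20 = 3
y = Dy/D = -140/20 = -7

x = 3, y = -7


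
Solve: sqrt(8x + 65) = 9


Square both sides: 8x + 65 = 9^2 = 81
8x = 81 - 65 = 16
x = 2
Check: sqrt(8*2 + 65) = sqrt(81) = 9 ✓

x = 2


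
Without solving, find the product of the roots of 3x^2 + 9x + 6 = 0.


By Vieta's formulas for ax^2 + bx + c = 0:
  Sum of roots = -b/a
  Product of roots = c/a

Here a = 3, b = 9, c = 6
Sum = -(9)/3 = -3
Product = 6/3 = 2

Product = 2


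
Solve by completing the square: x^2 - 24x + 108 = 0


Start: x^2 - 24x + 108 = 0
Move constant: x^2 - 24x = -108
Half of -24 is -12, squared is 144
Add 144 to both sides: x^2 - 24x + 144 = 36
(x - 12)^2 = 36
x - 12 = ±6
x = 12 + 6 = 18 or x = 12 - 6 = 6

x = 6, x = 18


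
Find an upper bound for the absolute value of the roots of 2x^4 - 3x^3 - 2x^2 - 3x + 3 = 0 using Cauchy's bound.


Cauchy's bound: all roots r satisfy |r| <= 1 + max(|a_i/a_n|) for i = 0,...,n-1
where a_n is the leading coefficient.

Coefficients: [2, -3, -2, -3, 3]
Leading coefficient a_n = 2
Ratios |a_i/a_n|: 3/2, 1, 3/2, 3/2
Maximum ratio: 3/2
Cauchy's bound: |r| <= 1 + 3/2 = 5/2

Upper bound = 5/2


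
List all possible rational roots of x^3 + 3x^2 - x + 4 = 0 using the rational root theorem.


Rational root theorem: possible roots are ±p/q where:
  p divides the constant term (4): p ∈ {1, 2, 4}
  q divides the leading coefficient (1): q ∈ {1}

All possible rational roots: -4, -2, -1, 1, 2, 4

-4, -2, -1, 1, 2, 4


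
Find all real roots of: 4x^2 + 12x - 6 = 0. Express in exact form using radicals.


Using the quadratic formula: x = (-b ± sqrt(b^2 - 4ac)) / (2a)
Here a = 4, b = 12, c = -6
Discriminant = b^2 - 4ac = 12^2 - 4(4)(-6) = 144 + 96 = 240
Since discriminant = 240 > 0, there are two real roots.
x = (-12 ± 4*sqrt(15)) / 8
Simplifying: x = (-3 ± sqrt(15)) / 2
Numerically: x ≈ 0.4365 or x ≈ -3.4365

x = (-3 + sqrt(15)) / 2 or x = (-3 - sqrt(15)) / 2


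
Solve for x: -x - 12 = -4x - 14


Starting with: -x - 12 = -4x - 14
Move all x terms to left: (-1 + 4)x = -14 + 12
Simplify: 3x = -2
Divide both sides by 3: x = -2/3

x = -2/3


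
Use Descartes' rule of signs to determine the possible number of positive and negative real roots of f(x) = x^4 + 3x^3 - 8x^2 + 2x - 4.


Descartes' rule of signs:

For positive roots, count sign changes in f(x) = x^4 + 3x^3 - 8x^2 + 2x - 4:
Signs of coefficients: +, +, -, +, -
Number of sign changes: 3
Possible positive real roots: 3, 1

For negative roots, examine f(-x) = x^4 - 3x^3 - 8x^2 - 2x - 4:
Signs of coefficients: +, -, -, -, -
Number of sign changes: 1
Possible negative real roots: 1

Positive roots: 3 or 1; Negative roots: 1


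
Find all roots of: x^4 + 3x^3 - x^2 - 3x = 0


The constant term is 0, so x = 0 is a root. Factor out x:
  x^3 + 3x^2 - x - 3 = 0
Let p(x) = x^3 + 3x^2 - x - 3. By the rational root theorem (leading coefficient 1), any rational root is an integer divisor of 3: try ±1, ±2, ... in turn.
Test x = 1: value = 0 ✓, so (x - 1) is a factor.
Synthetic division by (x - 1): bring down 1; 1(1) + 3 = 4; 4(1) - 1 = 3; 3(1) - 3 = 0 → quotient x^2 + 4x + 3, remainder 0.
Solve the quadratic x^2 + 4x + 3 = 0: discriminant = 4^2 - 4(1)(3) = 16 - 12 = 4.
sqrt(4) = 2, so x = (-4 ± 2)/2: x = -1 or x = -3.
Collecting all roots found:

x = -3, x = -1, x = 0, x = 1


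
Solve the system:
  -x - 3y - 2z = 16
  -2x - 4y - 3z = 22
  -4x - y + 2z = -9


Using Cramer's rule. Expand each determinant along the first row.
D  = (-1)*[(-4)*2 - (-3)*(-1)] - (-3)*[(-2)*2 - (-3)*(-4)] + (-2)*[(-2)*(-1) - (-4)*(-4)]
  = (-1)*(-11) - (-3)*(-16) + (-2)*(-14) = -9
Dx = 16*[(-4)*2 - (-3)*(-1)] - (-3)*[22*2 - (-3)*(-9)] + (-2)*[22*(-1) - (-4)*(-9)]
  = 16*(-11) - (-3)*(17) + (-2)*(-58) = -9
Dy = (-1)*[22*2 - (-3)*(-9)] - 16*[(-2)*2 - (-3)*(-4)] + (-2)*[(-2)*(-9) - 22*(-4)]
  = (-1)*(17) - 16*(-16) + (-2)*(106) = 27
Dz = (-1)*[(-4)*(-9) - 22*(-1)] - (-3)*[(-2)*(-9) - 22*(-4)] + 16*[(-2)*(-1) - (-4)*(-4)]
  = (-1)*(58) - (-3)*(106) + 16*(-14) = 36
x = Dx/D = -9/-9 = 1, y = Dy/D = 27/-9 = -3, z = Dz/D = 36/-9 = -4
Check eq1: (-1)(1) + (-3)(-3) + (-2)(-4) = 16 = 16 ✓
Check eq2: (-2)(1) + (-4)(-3) + (-3)(-4) = 22 = 22 ✓
Check eq3: (-4)(1) + (-1)(-3) + (2)(-4) = -9 = -9 ✓

x = 1, y = -3, z = -4


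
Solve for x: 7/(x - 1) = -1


Multiply both sides by (x - 1): 7 = -1(x - 1)
Distribute: 7 = -x + 1
-x = 7 - 1 = 6
x = -6

x = -6


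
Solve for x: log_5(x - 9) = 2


Convert to exponential form: x - 9 = 5^2 = 25
x = 25 + 9 = 34
Check: log_5(34 - 9) = log_5(25) = log_5(25) = 2 ✓

x = 34


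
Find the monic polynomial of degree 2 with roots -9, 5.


A monic polynomial with roots -9, 5 is:
p(x) = (x + 9)(x - 5)
After multiplying by (x + 9): x + 9
After multiplying by (x - 5): x^2 + 4x - 45

x^2 + 4x - 45
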